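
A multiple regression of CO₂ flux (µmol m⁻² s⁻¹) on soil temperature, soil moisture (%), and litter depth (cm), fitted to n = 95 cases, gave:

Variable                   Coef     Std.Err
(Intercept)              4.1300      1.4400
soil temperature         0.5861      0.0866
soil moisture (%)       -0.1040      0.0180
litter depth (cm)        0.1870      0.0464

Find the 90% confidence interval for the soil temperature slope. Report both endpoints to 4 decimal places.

Read off: b = 0.5861, SE = 0.0866 for soil temperature.
df = n − k − 1 = 95 − 3 − 1 = 91.
t* = t_{0.05, 91} = 1.661771.
Margin = t* × SE = 1.661771 × 0.0866 = 0.143909.
CI: 0.5861 ± 0.143909 → (0.4422, 0.7300).

(0.4422, 0.7300)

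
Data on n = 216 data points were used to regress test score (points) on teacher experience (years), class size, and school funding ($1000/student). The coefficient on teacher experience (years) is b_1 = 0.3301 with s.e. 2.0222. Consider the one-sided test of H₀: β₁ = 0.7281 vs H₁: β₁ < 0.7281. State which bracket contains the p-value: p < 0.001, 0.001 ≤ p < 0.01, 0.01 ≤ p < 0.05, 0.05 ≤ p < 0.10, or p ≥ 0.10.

t = (0.3301 − 0.7281) / 2.0222 = -0.197.
df = n − k − 1 = 216 − 3 − 1 = 212.
One-sided p = P(T_{212} < t) ≈ 0.4221.
So p ≥ 0.10.

p ≥ 0.10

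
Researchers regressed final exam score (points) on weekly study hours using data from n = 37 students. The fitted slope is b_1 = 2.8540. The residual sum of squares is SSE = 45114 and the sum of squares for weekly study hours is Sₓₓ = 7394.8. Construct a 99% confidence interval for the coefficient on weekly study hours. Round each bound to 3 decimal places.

MSE = SSE/(n − 2) = 45114/35 = 1288.97.
SE(b_1) = √(MSE/Sₓₓ) = √(1288.97/7394.8) = 0.417502.
df = n − 2 = 35.
t* = t_{0.005, 35} = 2.723806.
Margin = t* × SE = 2.723806 × 0.417502 = 1.13719.
CI: 2.8540 ± 1.13719 → (1.717, 3.991).
With 99% confidence, each one-unit increase in weekly study hours is associated with a change of between 1.717 and 3.991 points in final exam score.

(1.717, 3.991)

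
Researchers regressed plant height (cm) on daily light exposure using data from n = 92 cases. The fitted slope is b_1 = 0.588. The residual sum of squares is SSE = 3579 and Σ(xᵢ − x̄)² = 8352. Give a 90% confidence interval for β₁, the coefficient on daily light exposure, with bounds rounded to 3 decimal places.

(0.473, 0.703)

MSE = SSE/(n − 2) = 3579/90 = 39.7667.
SE(b_1) = √(MSE/Sₓₓ) = √(39.7667/8352) = 0.0690024.
df = n − 2 = 90.
t* = t_{0.05, 90} = 1.661961.
Margin = t* × SE = 1.661961 × 0.0690024 = 0.11468.
CI: 0.588 ± 0.11468 → (0.473, 0.703).
With 90% confidence, each one-unit increase in daily light exposure is associated with a change of between 0.473 and 0.703 cm in plant height.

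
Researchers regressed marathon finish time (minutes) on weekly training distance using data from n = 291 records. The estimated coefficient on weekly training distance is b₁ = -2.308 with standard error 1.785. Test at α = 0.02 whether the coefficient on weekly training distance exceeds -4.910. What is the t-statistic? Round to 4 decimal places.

t = 1.4577

H₀: β₁ = -4.910 vs H₁: β₁ > -4.910.
t = (b₁ − β₁⁰)/SE = (-2.308 − (-4.910)) / 1.785 = 1.4577.
df = n − 2 = 291 − 2 = 289.
One-sided p ≈ 0.0730, which is ≥ 0.02, so fail to reject H₀.
The data do not give significant evidence that the true slope on weekly training distance exceeds -4.910 minutes per unit.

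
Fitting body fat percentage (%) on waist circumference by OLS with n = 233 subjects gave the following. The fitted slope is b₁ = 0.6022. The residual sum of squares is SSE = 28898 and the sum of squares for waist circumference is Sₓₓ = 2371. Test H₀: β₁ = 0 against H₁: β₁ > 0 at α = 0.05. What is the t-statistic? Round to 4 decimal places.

MSE = SSE/(n − 2) = 28898/231 = 125.1.
SE(b₁) = √(MSE/Sₓₓ) = √(125.1/2371) = 0.229701.
t = 0.6022 / 0.229701 = 2.6217.
df = n − 2 = 231.
One-sided p ≈ 0.0047, which is < 0.05, so reject H₀.
There is evidence that the true slope on waist circumference is positive.

t = 2.6217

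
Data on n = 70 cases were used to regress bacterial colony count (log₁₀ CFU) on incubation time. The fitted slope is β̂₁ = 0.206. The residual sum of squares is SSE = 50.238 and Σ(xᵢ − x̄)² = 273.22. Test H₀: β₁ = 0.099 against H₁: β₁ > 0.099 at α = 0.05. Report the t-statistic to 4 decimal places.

t = 2.0577

MSE = SSE/(n − 2) = 50.238/68 = 0.738794.
SE(β̂₁) = √(MSE/Sₓₓ) = √(0.738794/273.22) = 0.0520003.
t = (0.206 − 0.099) / 0.0520003 = 2.0577.
df = n − 2 = 68.
One-sided p ≈ 0.0217, which is < 0.05, so reject H₀.
There is evidence that the true slope on incubation time exceeds 0.099 log₁₀ CFU per unit.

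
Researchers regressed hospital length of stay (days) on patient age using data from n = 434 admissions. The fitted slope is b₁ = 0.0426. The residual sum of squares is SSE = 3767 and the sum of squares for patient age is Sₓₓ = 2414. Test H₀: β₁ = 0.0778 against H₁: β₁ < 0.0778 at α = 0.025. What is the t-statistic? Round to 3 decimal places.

MSE = SSE/(n − 2) = 3767/432 = 8.71991.
SE(b₁) = √(MSE/Sₓₓ) = √(8.71991/2414) = 0.0601018.
t = (0.0426 − 0.0778) / 0.0601018 = -0.586.
df = n − 2 = 432.
One-sided p ≈ 0.2792, which is ≥ 0.025, so fail to reject H₀.
The data do not give significant evidence that the true slope on patient age is below 0.0778 days per unit.

t = -0.586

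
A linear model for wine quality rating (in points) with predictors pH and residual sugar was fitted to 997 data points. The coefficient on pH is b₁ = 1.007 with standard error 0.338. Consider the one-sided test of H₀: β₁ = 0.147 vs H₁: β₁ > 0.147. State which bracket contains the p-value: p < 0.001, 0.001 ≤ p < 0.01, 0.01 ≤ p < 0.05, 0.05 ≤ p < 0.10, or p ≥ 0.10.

t = (1.007 − 0.147) / 0.338 = 2.544.
df = n − k − 1 = 997 − 2 − 1 = 994.
One-sided p = P(T_{994} > t) ≈ 0.0055.
So 0.001 ≤ p < 0.01.

0.001 ≤ p < 0.01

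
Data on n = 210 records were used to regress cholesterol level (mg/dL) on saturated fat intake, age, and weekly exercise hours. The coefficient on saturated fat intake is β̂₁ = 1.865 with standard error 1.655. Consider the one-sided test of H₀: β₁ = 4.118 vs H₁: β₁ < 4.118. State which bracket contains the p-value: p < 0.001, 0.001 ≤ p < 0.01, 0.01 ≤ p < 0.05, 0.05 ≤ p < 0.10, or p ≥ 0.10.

t = (1.865 − 4.118) / 1.655 = -1.361.
df = n − k − 1 = 210 − 3 − 1 = 206.
One-sided p = P(T_{206} < t) ≈ 0.0874.
So 0.05 ≤ p < 0.10.

0.05 ≤ p < 0.10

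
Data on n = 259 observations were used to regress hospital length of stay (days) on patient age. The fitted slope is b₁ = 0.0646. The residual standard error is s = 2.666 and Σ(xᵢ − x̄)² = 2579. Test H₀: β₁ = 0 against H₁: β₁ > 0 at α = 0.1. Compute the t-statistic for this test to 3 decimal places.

SE(b₁) = s/√Sₓₓ = 2.666/√2579 = 0.052497.
t = 0.0646 / 0.052497 = 1.231.
df = n − 2 = 257.
One-sided p ≈ 0.1098, which is ≥ 0.1, so fail to reject H₀.
The data do not give significant evidence that the true slope on patient age is positive.

t = 1.231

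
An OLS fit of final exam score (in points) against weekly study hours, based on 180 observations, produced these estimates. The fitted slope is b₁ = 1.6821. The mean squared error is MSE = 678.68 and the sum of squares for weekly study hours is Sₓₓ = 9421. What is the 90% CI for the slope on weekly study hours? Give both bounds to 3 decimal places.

(1.238, 2.126)

SE(b₁) = √(MSE/Sₓₓ) = √(678.68/9421) = 0.268401.
df = n − 2 = 178.
t* = t_{0.05, 178} = 1.653459.
Margin = t* × SE = 1.653459 × 0.268401 = 0.44379.
CI: 1.6821 ± 0.44379 → (1.238, 2.126).
With 90% confidence, each one-unit increase in weekly study hours is associated with a change of between 1.238 and 2.126 points in final exam score.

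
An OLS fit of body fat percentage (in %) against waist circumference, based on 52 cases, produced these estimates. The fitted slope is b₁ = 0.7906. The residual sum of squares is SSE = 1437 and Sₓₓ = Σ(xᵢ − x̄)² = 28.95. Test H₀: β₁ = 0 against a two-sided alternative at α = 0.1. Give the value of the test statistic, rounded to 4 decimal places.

t = 0.7935

MSE = SSE/(n − 2) = 1437/50 = 28.74.
SE(b₁) = √(MSE/Sₓₓ) = √(28.74/28.95) = 0.996366.
t = 0.7906 / 0.996366 = 0.7935.
df = n − 2 = 50.
Two-sided p ≈ 0.4312, which is ≥ 0.1, so fail to reject H₀.
The data do not give significant evidence of an association between waist circumference and body fat percentage.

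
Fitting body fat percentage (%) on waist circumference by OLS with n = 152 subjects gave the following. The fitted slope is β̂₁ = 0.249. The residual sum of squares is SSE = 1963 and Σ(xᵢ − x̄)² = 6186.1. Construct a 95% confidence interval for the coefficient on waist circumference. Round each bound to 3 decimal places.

MSE = SSE/(n − 2) = 1963/150 = 13.0867.
SE(β̂₁) = √(MSE/Sₓₓ) = √(13.0867/6186.1) = 0.0459945.
df = n − 2 = 150.
t* = t_{0.025, 150} = 1.975905.
Margin = t* × SE = 1.975905 × 0.0459945 = 0.09088.
CI: 0.249 ± 0.09088 → (0.158, 0.340).
With 95% confidence, each one-unit increase in waist circumference is associated with a change of between 0.158 and 0.340 % in body fat percentage.

(0.158, 0.340)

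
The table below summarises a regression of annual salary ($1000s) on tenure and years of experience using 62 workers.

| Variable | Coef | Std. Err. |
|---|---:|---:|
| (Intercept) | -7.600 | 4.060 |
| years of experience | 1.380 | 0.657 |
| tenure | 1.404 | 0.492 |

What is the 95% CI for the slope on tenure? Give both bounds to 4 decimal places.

(0.4195, 2.3885)

Read off: b = 1.404, SE = 0.492 for tenure.
df = n − k − 1 = 62 − 2 − 1 = 59.
t* = t_{0.025, 59} = 2.000995.
Margin = t* × SE = 2.000995 × 0.492 = 0.984490.
CI: 1.404 ± 0.984490 → (0.4195, 2.3885).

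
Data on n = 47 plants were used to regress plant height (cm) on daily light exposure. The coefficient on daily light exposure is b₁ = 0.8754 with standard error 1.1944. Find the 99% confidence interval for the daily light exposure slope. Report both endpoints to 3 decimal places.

(-2.337, 4.088)

df = n − 2 = 47 − 2 = 45.
t* = t_{0.005, 45} = 2.689585.
Margin = t* × SE = 2.689585 × 1.1944 = 3.21244.
CI: 0.8754 ± 3.21244 → (-2.337, 4.088).
With 99% confidence, each one-unit increase in daily light exposure is associated with a change of between -2.337 and 4.088 cm in plant height.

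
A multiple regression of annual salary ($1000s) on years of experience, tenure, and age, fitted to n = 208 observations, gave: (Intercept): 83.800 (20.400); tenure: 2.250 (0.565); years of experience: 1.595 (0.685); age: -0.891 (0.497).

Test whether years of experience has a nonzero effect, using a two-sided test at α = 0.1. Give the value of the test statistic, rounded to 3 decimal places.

t = 2.328

Read off: b = 1.595, SE = 0.685 for years of experience.
H₀: β₁ = 0 vs H₁: β₁ ≠ 0.
t = 1.595 / 0.685 = 2.328.
df = n − k − 1 = 208 − 3 − 1 = 204.
Two-sided p ≈ 0.0209, which is < 0.1, so reject H₀.
There is evidence that years of experience is associated with annual salary, holding the other predictors fixed.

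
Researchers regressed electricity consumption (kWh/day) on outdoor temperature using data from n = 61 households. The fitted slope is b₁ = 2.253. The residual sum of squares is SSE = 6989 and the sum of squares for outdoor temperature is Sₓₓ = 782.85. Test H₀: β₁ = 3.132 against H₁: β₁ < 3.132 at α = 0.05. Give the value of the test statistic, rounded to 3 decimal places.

t = -2.260

MSE = SSE/(n − 2) = 6989/59 = 118.458.
SE(b₁) = √(MSE/Sₓₓ) = √(118.458/782.85) = 0.388993.
t = (2.253 − 3.132) / 0.388993 = -2.260.
df = n − 2 = 59.
One-sided p ≈ 0.0138, which is < 0.05, so reject H₀.
There is evidence that the true slope on outdoor temperature is below 3.132 kWh/day per unit.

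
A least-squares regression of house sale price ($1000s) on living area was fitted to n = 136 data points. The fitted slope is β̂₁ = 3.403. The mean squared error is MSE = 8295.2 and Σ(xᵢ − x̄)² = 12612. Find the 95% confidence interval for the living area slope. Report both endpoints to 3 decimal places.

(1.799, 5.007)

SE(β̂₁) = √(MSE/Sₓₓ) = √(8295.2/12612) = 0.811001.
df = n − 2 = 134.
t* = t_{0.025, 134} = 1.977826.
Margin = t* × SE = 1.977826 × 0.811001 = 1.60402.
CI: 3.403 ± 1.60402 → (1.799, 5.007).
With 95% confidence, each one-unit increase in living area is associated with a change of between 1.799 and 5.007 $1000s in house sale price.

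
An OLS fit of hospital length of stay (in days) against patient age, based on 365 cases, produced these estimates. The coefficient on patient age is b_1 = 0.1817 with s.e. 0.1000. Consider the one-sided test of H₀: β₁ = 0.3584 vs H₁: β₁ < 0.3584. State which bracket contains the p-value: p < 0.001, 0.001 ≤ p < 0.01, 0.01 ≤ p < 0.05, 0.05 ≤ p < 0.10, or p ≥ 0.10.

0.01 ≤ p < 0.05

t = (0.1817 − 0.3584) / 0.1000 = -1.767.
df = n − 2 = 365 − 2 = 363.
One-sided p = P(T_{363} < t) ≈ 0.0390.
So 0.01 ≤ p < 0.05.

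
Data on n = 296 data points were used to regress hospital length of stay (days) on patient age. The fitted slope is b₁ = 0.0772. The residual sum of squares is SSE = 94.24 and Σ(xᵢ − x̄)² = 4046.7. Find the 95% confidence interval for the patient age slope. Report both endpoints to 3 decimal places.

MSE = SSE/(n − 2) = 94.24/294 = 0.320544.
SE(b₁) = √(MSE/Sₓₓ) = √(0.320544/4046.7) = 0.00890007.
df = n − 2 = 294.
t* = t_{0.025, 294} = 1.968066.
Margin = t* × SE = 1.968066 × 0.00890007 = 0.01752.
CI: 0.0772 ± 0.01752 → (0.060, 0.095).
With 95% confidence, each one-unit increase in patient age is associated with a change of between 0.060 and 0.095 days in hospital length of stay.

(0.060, 0.095)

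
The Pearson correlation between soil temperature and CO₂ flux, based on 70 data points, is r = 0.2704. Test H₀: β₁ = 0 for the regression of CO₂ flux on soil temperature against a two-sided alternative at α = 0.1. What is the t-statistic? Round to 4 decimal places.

t = r·√(n − 2)/√(1 − r²) = 0.2704·√68/√0.926884 = 2.3161.
df = n − 2 = 68.
Two-sided p ≈ 0.0236, which is < 0.1, so reject H₀.
There is evidence of a linear association between soil temperature and CO₂ flux.

t = 2.3161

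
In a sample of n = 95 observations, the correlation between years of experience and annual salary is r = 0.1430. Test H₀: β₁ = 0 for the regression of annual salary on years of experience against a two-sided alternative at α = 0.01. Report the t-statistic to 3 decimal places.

t = 1.393

t = r·√(n − 2)/√(1 − r²) = 0.1430·√93/√0.979551 = 1.393.
df = n − 2 = 93.
Two-sided p ≈ 0.1668, which is ≥ 0.01, so fail to reject H₀.
The data do not give significant evidence of a linear association between years of experience and annual salary.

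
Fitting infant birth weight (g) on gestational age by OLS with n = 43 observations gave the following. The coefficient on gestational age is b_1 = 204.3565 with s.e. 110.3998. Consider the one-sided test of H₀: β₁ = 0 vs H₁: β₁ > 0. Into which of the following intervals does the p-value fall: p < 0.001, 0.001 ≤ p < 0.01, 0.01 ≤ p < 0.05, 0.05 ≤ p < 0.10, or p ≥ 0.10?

t = 204.3565 / 110.3998 = 1.851.
df = n − 2 = 43 − 2 = 41.
One-sided p = P(T_{41} > t) ≈ 0.0357.
So 0.01 ≤ p < 0.05.

0.01 ≤ p < 0.05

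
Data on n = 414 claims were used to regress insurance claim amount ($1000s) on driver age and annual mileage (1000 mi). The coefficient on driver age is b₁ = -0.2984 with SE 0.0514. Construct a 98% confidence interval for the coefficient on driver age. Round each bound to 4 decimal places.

df = n − k − 1 = 414 − 2 − 1 = 411.
t* = t_{0.01, 411} = 2.335455.
Margin = t* × SE = 2.335455 × 0.0514 = 0.120042.
CI: -0.2984 ± 0.120042 → (-0.4184, -0.1784).
With 98% confidence, each one-unit increase in driver age is associated with a change of between -0.4184 and -0.1784 $1000s in insurance claim amount, holding the other predictors fixed.

(-0.4184, -0.1784)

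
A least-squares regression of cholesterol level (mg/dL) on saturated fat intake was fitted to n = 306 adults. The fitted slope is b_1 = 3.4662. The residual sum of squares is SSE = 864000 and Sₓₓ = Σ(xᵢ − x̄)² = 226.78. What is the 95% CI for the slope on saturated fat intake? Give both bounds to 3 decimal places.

(-3.500, 10.432)

MSE = SSE/(n − 2) = 864000/304 = 2842.11.
SE(b_1) = √(MSE/Sₓₓ) = √(2842.11/226.78) = 3.54012.
df = n − 2 = 304.
t* = t_{0.025, 304} = 1.967798.
Margin = t* × SE = 1.967798 × 3.54012 = 6.96624.
CI: 3.4662 ± 6.96624 → (-3.500, 10.432).
With 95% confidence, each one-unit increase in saturated fat intake is associated with a change of between -3.500 and 10.432 mg/dL in cholesterol level.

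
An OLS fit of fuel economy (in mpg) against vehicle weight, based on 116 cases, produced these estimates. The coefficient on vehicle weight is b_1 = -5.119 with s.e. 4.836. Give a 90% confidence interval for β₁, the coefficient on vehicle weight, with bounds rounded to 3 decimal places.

df = n − 2 = 116 − 2 = 114.
t* = t_{0.05, 114} = 1.65833.
Margin = t* × SE = 1.65833 × 4.836 = 8.01968.
CI: -5.119 ± 8.01968 → (-13.139, 2.901).
With 90% confidence, each one-unit increase in vehicle weight is associated with a change of between -13.139 and 2.901 mpg in fuel economy.

(-13.139, 2.901)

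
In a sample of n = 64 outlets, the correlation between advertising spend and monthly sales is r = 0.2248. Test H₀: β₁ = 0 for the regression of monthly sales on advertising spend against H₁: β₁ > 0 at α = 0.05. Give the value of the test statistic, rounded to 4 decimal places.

t = r·√(n − 2)/√(1 − r²) = 0.2248·√62/√0.949465 = 1.8166.
df = n − 2 = 62.
One-sided p ≈ 0.0371, which is < 0.05, so reject H₀.
There is evidence of a linear association between advertising spend and monthly sales.

t = 1.8166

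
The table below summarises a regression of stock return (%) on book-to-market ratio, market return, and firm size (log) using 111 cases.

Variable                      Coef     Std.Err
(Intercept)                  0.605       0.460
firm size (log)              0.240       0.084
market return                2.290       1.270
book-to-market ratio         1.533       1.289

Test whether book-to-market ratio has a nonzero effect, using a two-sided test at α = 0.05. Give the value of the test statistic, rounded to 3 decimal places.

Read off: b = 1.533, SE = 1.289 for book-to-market ratio.
H₀: β₁ = 0 vs H₁: β₁ ≠ 0.
t = 1.533 / 1.289 = 1.189.
df = n − k − 1 = 111 − 3 − 1 = 107.
Two-sided p ≈ 0.2370, which is ≥ 0.05, so fail to reject H₀.
The data do not give significant evidence of an association between book-to-market ratio and stock return, after adjusting for the other predictors.

t = 1.189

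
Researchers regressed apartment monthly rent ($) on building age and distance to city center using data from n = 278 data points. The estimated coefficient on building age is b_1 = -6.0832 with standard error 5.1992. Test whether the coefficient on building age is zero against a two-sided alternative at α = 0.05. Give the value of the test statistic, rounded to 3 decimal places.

t = -1.170

H₀: β₁ = 0 vs H₁: β₁ ≠ 0.
t = (b_1 − β₁⁰)/SE = -6.0832 / 5.1992 = -1.170.
df = n − k − 1 = 278 − 2 − 1 = 275.
Two-sided p ≈ 0.2430, which is ≥ 0.05, so fail to reject H₀.
The data do not give significant evidence of an association between building age and apartment monthly rent, after adjusting for the other predictors.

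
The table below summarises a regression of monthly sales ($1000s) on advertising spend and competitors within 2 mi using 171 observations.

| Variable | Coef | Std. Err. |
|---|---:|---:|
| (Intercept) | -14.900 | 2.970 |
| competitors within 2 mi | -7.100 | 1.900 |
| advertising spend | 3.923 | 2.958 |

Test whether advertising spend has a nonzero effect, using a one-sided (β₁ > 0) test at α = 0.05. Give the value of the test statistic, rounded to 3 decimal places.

t = 1.326

Read off: b = 3.923, SE = 2.958 for advertising spend.
H₀: β₁ = 0 vs H₁: β₁ > 0.
t = 3.923 / 2.958 = 1.326.
df = n − k − 1 = 171 − 2 − 1 = 168.
One-sided p ≈ 0.0933, which is ≥ 0.05, so fail to reject H₀.
The data do not give significant evidence that the true slope on advertising spend is positive, holding the other predictors fixed.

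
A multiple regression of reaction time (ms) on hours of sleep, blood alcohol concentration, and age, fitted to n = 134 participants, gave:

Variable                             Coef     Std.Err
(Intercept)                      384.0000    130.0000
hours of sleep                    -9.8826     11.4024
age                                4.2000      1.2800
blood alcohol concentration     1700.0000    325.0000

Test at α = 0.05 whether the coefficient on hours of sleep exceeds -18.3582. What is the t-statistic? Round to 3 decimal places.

Read off: b = -9.8826, SE = 11.4024 for hours of sleep.
H₀: β₁ = -18.3582 vs H₁: β₁ > -18.3582.
t = (-9.8826 − (-18.3582)) / 11.4024 = 0.743.
df = n − k − 1 = 134 − 3 − 1 = 130.
One-sided p ≈ 0.2293, which is ≥ 0.05, so fail to reject H₀.
The data do not give significant evidence that the true slope on hours of sleep exceeds -18.3582 ms per unit, holding the other predictors fixed.

t = 0.743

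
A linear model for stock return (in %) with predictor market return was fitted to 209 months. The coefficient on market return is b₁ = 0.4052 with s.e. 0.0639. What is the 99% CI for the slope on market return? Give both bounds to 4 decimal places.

(0.2391, 0.5713)

df = n − 2 = 209 − 2 = 207.
t* = t_{0.005, 207} = 2.599788.
Margin = t* × SE = 2.599788 × 0.0639 = 0.166126.
CI: 0.4052 ± 0.166126 → (0.2391, 0.5713).
With 99% confidence, each one-unit increase in market return is associated with a change of between 0.2391 and 0.5713 % in stock return.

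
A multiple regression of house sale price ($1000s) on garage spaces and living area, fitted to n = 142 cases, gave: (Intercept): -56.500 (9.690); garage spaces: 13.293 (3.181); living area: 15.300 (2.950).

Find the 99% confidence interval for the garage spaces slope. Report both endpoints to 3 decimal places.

Read off: b = 13.293, SE = 3.181 for garage spaces.
df = n − k − 1 = 142 − 2 − 1 = 139.
t* = t_{0.005, 139} = 2.611662.
Margin = t* × SE = 2.611662 × 3.181 = 8.30770.
CI: 13.293 ± 8.30770 → (4.985, 21.601).

(4.985, 21.601)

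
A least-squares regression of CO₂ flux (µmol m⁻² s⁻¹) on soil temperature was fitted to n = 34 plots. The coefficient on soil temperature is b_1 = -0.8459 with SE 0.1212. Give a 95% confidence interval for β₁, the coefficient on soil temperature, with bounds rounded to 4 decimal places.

df = n − 2 = 34 − 2 = 32.
t* = t_{0.025, 32} = 2.036933.
Margin = t* × SE = 2.036933 × 0.1212 = 0.246876.
CI: -0.8459 ± 0.246876 → (-1.0928, -0.5990).
With 95% confidence, each one-unit increase in soil temperature is associated with a change of between -1.0928 and -0.5990 µmol m⁻² s⁻¹ in CO₂ flux.

(-1.0928, -0.5990)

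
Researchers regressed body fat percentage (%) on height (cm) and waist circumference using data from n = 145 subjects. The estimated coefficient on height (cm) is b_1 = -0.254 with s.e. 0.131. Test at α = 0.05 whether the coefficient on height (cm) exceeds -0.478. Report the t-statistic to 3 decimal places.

H₀: β₁ = -0.478 vs H₁: β₁ > -0.478.
t = (b_1 − β₁⁰)/SE = (-0.254 − (-0.478)) / 0.131 = 1.710.
df = n − k − 1 = 145 − 2 − 1 = 142.
One-sided p ≈ 0.0447, which is < 0.05, so reject H₀.
There is evidence that the true slope on height (cm) exceeds -0.478 % per unit, holding the other predictors fixed.

t = 1.710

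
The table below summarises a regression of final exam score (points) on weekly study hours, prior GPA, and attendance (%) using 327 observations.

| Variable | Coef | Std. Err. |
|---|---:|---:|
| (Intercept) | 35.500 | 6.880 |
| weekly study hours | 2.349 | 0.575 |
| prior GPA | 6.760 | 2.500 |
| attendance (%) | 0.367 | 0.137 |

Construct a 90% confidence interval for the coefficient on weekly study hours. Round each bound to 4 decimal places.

(1.4005, 3.2975)

Read off: b = 2.349, SE = 0.575 for weekly study hours.
df = n − k − 1 = 327 − 3 − 1 = 323.
t* = t_{0.05, 323} = 1.649585.
Margin = t* × SE = 1.649585 × 0.575 = 0.948511.
CI: 2.349 ± 0.948511 → (1.4005, 3.2975).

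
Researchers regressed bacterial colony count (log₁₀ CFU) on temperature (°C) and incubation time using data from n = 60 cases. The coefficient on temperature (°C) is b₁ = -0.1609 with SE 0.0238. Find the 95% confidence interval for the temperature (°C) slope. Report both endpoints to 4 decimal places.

(-0.2086, -0.1132)

df = n − k − 1 = 60 − 2 − 1 = 57.
t* = t_{0.025, 57} = 2.002465.
Margin = t* × SE = 2.002465 × 0.0238 = 0.047659.
CI: -0.1609 ± 0.047659 → (-0.2086, -0.1132).
With 95% confidence, each one-unit increase in temperature (°C) is associated with a change of between -0.2086 and -0.1132 log₁₀ CFU in bacterial colony count, holding the other predictors fixed.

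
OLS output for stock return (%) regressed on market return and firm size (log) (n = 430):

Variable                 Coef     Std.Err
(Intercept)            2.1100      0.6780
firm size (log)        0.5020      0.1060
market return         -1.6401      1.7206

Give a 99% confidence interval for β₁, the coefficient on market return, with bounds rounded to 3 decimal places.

Read off: b = -1.6401, SE = 1.7206 for market return.
df = n − k − 1 = 430 − 2 − 1 = 427.
t* = t_{0.005, 427} = 2.587392.
Margin = t* × SE = 2.587392 × 1.7206 = 4.45187.
CI: -1.6401 ± 4.45187 → (-6.092, 2.812).

(-6.092, 2.812)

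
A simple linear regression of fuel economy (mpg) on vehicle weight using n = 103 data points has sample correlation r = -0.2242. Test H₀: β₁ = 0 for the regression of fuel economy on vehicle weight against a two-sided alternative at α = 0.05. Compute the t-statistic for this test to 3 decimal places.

t = -2.312

t = r·√(n − 2)/√(1 − r²) = -0.2242·√101/√0.949734 = -2.312.
df = n − 2 = 101.
Two-sided p ≈ 0.0228, which is < 0.05, so reject H₀.
There is evidence of a linear association between vehicle weight and fuel economy.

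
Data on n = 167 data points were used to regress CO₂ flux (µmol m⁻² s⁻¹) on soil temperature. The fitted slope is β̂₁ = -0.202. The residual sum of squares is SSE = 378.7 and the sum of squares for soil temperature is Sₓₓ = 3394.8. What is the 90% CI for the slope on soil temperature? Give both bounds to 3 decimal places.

MSE = SSE/(n − 2) = 378.7/165 = 2.29515.
SE(β̂₁) = √(MSE/Sₓₓ) = √(2.29515/3394.8) = 0.0260015.
df = n − 2 = 165.
t* = t_{0.05, 165} = 1.654141.
Margin = t* × SE = 1.654141 × 0.0260015 = 0.04301.
CI: -0.202 ± 0.04301 → (-0.245, -0.159).
With 90% confidence, each one-unit increase in soil temperature is associated with a change of between -0.245 and -0.159 µmol m⁻² s⁻¹ in CO₂ flux.

(-0.245, -0.159)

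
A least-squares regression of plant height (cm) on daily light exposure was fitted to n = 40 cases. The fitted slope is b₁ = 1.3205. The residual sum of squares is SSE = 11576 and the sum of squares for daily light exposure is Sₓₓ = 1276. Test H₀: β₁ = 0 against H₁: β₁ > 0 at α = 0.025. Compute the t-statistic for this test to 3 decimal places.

MSE = SSE/(n − 2) = 11576/38 = 304.632.
SE(b₁) = √(MSE/Sₓₓ) = √(304.632/1276) = 0.48861.
t = 1.3205 / 0.48861 = 2.703.
df = n − 2 = 38.
One-sided p ≈ 0.0051, which is < 0.025, so reject H₀.
There is evidence that the true slope on daily light exposure is positive.

t = 2.703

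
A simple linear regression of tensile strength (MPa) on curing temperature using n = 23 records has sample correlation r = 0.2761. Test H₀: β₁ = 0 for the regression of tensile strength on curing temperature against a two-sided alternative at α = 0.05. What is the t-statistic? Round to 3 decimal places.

t = 1.316

t = r·√(n − 2)/√(1 − r²) = 0.2761·√21/√0.923769 = 1.316.
df = n − 2 = 21.
Two-sided p ≈ 0.2022, which is ≥ 0.05, so fail to reject H₀.
The data do not give significant evidence of a linear association between curing temperature and tensile strength.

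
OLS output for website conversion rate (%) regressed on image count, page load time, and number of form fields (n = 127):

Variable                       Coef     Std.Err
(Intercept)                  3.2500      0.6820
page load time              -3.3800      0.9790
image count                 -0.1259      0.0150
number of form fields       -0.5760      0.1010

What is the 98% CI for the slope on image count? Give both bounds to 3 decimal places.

(-0.161, -0.091)

Read off: b = -0.1259, SE = 0.0150 for image count.
df = n − k − 1 = 127 − 3 − 1 = 123.
t* = t_{0.01, 123} = 2.357047.
Margin = t* × SE = 2.357047 × 0.0150 = 0.03536.
CI: -0.1259 ± 0.03536 → (-0.161, -0.091).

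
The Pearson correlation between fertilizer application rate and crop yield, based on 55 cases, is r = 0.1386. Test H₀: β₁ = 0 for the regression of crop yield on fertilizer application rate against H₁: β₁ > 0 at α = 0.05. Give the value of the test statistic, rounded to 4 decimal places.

t = 1.0189

t = r·√(n − 2)/√(1 − r²) = 0.1386·√53/√0.98079 = 1.0189.
df = n − 2 = 53.
One-sided p ≈ 0.1564, which is ≥ 0.05, so fail to reject H₀.
The data do not give significant evidence of a linear association between fertilizer application rate and crop yield.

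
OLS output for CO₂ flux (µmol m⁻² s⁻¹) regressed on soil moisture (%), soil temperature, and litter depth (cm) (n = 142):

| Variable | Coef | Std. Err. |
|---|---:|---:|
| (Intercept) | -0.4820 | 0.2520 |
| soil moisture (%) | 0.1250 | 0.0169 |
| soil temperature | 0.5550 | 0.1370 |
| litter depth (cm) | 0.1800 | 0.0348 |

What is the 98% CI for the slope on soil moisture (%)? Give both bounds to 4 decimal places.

Read off: b = 0.1250, SE = 0.0169 for soil moisture (%).
df = n − k − 1 = 142 − 3 − 1 = 138.
t* = t_{0.01, 138} = 2.353673.
Margin = t* × SE = 2.353673 × 0.0169 = 0.039777.
CI: 0.1250 ± 0.039777 → (0.0852, 0.1648).

(0.0852, 0.1648)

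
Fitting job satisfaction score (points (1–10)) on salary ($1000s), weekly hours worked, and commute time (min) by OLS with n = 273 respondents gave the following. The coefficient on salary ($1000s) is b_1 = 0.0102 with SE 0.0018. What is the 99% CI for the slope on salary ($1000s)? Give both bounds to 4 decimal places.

df = n − k − 1 = 273 − 3 − 1 = 269.
t* = t_{0.005, 269} = 2.594229.
Margin = t* × SE = 2.594229 × 0.0018 = 0.004670.
CI: 0.0102 ± 0.004670 → (0.0055, 0.0149).
With 99% confidence, each one-unit increase in salary ($1000s) is associated with a change of between 0.0055 and 0.0149 points (1–10) in job satisfaction score, holding the other predictors fixed.

(0.0055, 0.0149)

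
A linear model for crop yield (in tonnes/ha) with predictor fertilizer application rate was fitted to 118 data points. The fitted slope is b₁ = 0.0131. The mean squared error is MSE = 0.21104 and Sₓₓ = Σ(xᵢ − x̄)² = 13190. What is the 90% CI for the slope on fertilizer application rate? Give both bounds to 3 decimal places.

SE(b₁) = √(MSE/Sₓₓ) = √(0.21104/13190) = 0.004.
df = n − 2 = 116.
t* = t_{0.05, 116} = 1.658096.
Margin = t* × SE = 1.658096 × 0.004 = 0.00663.
CI: 0.0131 ± 0.00663 → (0.006, 0.020).
With 90% confidence, each one-unit increase in fertilizer application rate is associated with a change of between 0.006 and 0.020 tonnes/ha in crop yield.

(0.006, 0.020)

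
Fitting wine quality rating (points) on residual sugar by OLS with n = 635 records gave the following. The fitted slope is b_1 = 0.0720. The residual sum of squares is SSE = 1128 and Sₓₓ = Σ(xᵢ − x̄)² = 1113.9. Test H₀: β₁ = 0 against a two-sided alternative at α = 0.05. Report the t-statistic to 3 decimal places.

MSE = SSE/(n − 2) = 1128/633 = 1.78199.
SE(b_1) = √(MSE/Sₓₓ) = √(1.78199/1113.9) = 0.0399972.
t = 0.0720 / 0.0399972 = 1.800.
df = n − 2 = 633.
Two-sided p ≈ 0.0723, which is ≥ 0.05, so fail to reject H₀.
The data do not give significant evidence of an association between residual sugar and wine quality rating.

t = 1.800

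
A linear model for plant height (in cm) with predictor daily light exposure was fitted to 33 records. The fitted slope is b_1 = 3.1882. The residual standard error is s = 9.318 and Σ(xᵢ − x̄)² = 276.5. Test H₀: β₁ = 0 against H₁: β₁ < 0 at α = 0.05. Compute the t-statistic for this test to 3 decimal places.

t = 5.689

SE(b_1) = s/√Sₓₓ = 9.318/√276.5 = 0.56037.
t = 3.1882 / 0.56037 = 5.689.
df = n − 2 = 31.
One-sided p ≈ 1.0000, which is ≥ 0.05, so fail to reject H₀.
The data do not give significant evidence that the true slope on daily light exposure is negative.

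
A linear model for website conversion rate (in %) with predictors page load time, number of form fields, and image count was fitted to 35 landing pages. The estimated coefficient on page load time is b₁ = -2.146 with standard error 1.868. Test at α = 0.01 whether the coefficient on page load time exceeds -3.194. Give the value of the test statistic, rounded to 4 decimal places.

H₀: β₁ = -3.194 vs H₁: β₁ > -3.194.
t = (b₁ − β₁⁰)/SE = (-2.146 − (-3.194)) / 1.868 = 0.5610.
df = n − k − 1 = 35 − 3 − 1 = 31.
One-sided p ≈ 0.2894, which is ≥ 0.01, so fail to reject H₀.
The data do not give significant evidence that the true slope on page load time exceeds -3.194 % per unit, holding the other predictors fixed.

t = 0.5610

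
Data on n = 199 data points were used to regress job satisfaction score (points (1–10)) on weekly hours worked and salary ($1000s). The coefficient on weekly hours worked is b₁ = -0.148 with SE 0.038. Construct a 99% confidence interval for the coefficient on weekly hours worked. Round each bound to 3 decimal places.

df = n − k − 1 = 199 − 2 − 1 = 196.
t* = t_{0.005, 196} = 2.601145.
Margin = t* × SE = 2.601145 × 0.038 = 0.09884.
CI: -0.148 ± 0.09884 → (-0.247, -0.049).
With 99% confidence, each one-unit increase in weekly hours worked is associated with a change of between -0.247 and -0.049 points (1–10) in job satisfaction score, holding the other predictors fixed.

(-0.247, -0.049)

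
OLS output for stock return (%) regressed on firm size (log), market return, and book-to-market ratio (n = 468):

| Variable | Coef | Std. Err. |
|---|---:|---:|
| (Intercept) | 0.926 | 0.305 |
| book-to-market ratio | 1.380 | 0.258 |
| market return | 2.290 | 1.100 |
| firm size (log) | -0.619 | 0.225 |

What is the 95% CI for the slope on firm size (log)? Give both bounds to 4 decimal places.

(-1.0611, -0.1769)

Read off: b = -0.619, SE = 0.225 for firm size (log).
df = n − k − 1 = 468 − 3 − 1 = 464.
t* = t_{0.025, 464} = 1.96509.
Margin = t* × SE = 1.96509 × 0.225 = 0.442145.
CI: -0.619 ± 0.442145 → (-1.0611, -0.1769).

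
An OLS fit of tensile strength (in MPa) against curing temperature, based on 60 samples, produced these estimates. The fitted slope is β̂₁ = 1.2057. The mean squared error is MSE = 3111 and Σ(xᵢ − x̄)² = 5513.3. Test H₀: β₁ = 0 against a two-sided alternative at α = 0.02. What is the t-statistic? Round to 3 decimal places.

t = 1.605

SE(β̂₁) = √(MSE/Sₓₓ) = √(3111/5513.3) = 0.75118.
t = 1.2057 / 0.75118 = 1.605.
df = n − 2 = 58.
Two-sided p ≈ 0.1139, which is ≥ 0.02, so fail to reject H₀.
The data do not give significant evidence of an association between curing temperature and tensile strength.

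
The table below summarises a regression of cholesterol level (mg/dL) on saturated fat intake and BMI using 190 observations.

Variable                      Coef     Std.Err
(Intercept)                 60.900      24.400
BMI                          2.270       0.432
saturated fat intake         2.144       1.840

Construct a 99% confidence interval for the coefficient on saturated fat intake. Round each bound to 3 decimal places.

Read off: b = 2.144, SE = 1.840 for saturated fat intake.
df = n − k − 1 = 190 − 2 − 1 = 187.
t* = t_{0.005, 187} = 2.602376.
Margin = t* × SE = 2.602376 × 1.840 = 4.78837.
CI: 2.144 ± 4.78837 → (-2.644, 6.932).

(-2.644, 6.932)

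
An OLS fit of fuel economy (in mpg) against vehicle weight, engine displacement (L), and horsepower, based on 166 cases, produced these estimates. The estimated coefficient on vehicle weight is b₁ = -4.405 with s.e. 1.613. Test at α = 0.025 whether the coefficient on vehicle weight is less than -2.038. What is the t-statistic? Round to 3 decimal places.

t = -1.467

H₀: β₁ = -2.038 vs H₁: β₁ < -2.038.
t = (b₁ − β₁⁰)/SE = (-4.405 − (-2.038)) / 1.613 = -1.467.
df = n − k − 1 = 166 − 3 − 1 = 162.
One-sided p ≈ 0.0721, which is ≥ 0.025, so fail to reject H₀.
The data do not give significant evidence that the true slope on vehicle weight is below -2.038 mpg per unit, holding the other predictors fixed.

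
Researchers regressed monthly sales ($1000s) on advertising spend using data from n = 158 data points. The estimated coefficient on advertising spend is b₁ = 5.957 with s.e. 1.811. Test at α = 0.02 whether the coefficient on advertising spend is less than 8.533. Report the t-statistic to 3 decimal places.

H₀: β₁ = 8.533 vs H₁: β₁ < 8.533.
t = (b₁ − β₁⁰)/SE = (5.957 − 8.533) / 1.811 = -1.422.
df = n − 2 = 158 − 2 = 156.
One-sided p ≈ 0.0785, which is ≥ 0.02, so fail to reject H₀.
The data do not give significant evidence that the true slope on advertising spend is below 8.533 $1000s per unit.

t = -1.422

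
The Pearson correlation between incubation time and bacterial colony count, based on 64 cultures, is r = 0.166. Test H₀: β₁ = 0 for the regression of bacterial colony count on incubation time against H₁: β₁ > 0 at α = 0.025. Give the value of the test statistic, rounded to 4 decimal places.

t = r·√(n − 2)/√(1 − r²) = 0.166·√62/√0.972444 = 1.3255.
df = n − 2 = 62.
One-sided p ≈ 0.0949, which is ≥ 0.025, so fail to reject H₀.
The data do not give significant evidence of a linear association between incubation time and bacterial colony count.

t = 1.3255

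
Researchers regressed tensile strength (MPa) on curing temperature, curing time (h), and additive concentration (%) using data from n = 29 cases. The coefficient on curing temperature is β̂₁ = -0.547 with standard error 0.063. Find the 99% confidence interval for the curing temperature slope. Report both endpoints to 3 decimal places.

df = n − k − 1 = 29 − 3 − 1 = 25.
t* = t_{0.005, 25} = 2.787436.
Margin = t* × SE = 2.787436 × 0.063 = 0.17561.
CI: -0.547 ± 0.17561 → (-0.723, -0.371).
With 99% confidence, each one-unit increase in curing temperature is associated with a change of between -0.723 and -0.371 MPa in tensile strength, holding the other predictors fixed.

(-0.723, -0.371)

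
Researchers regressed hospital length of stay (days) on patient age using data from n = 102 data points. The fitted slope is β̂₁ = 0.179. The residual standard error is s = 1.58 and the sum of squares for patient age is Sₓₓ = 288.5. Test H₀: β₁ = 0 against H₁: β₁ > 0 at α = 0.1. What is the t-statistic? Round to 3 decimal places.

t = 1.924

SE(β̂₁) = s/√Sₓₓ = 1.58/√288.5 = 0.0930217.
t = 0.179 / 0.0930217 = 1.924.
df = n − 2 = 100.
One-sided p ≈ 0.0286, which is < 0.1, so reject H₀.
There is evidence that the true slope on patient age is positive.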